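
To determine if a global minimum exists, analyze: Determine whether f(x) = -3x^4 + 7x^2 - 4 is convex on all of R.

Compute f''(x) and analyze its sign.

f(x) = -3x^4 + 7x^2 - 4
f'(x) = -12x^3 + 14x
f''(x) = -36x^2 + 14
f''(x) = -36x^2 + 14 -> -inf as |x| -> inf
Therefore, f is not globally convex on R.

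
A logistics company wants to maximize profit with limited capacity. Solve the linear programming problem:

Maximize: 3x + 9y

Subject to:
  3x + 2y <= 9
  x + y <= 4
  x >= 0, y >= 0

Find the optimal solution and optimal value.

Feasible vertices: (0, 0), (0, 4), (1, 3), (3, 0)
Objective 3x + 9y at each:
  (0, 0): 0
  (0, 4): 36
  (1, 3): 30
  (3, 0): 9
Maximum is 36 at (0, 4).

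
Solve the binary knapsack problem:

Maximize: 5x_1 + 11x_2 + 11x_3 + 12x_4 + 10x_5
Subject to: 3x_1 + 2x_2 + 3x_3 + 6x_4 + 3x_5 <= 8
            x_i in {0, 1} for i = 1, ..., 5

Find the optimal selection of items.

Items: item 1 (v=5, w=3), item 2 (v=11, w=2), item 3 (v=11, w=3), item 4 (v=12, w=6), item 5 (v=10, w=3)
Capacity: 8
Checking all 32 subsets (w = total weight, v = total value):
  {}: w = 0, v = 0
  {1}: w = 3, v = 5
  {2}: w = 2, v = 11
  {3}: w = 3, v = 11
  {4}: w = 6, v = 12
  {5}: w = 3, v = 10
  {1, 2}: w = 5, v = 16
  {1, 3}: w = 6, v = 16
  {1, 4}: w = 9 > 8, infeasible
  {1, 5}: w = 6, v = 15
  {2, 3}: w = 5, v = 22
  {2, 4}: w = 8, v = 23
  {2, 5}: w = 5, v = 21
  {3, 4}: w = 9 > 8, infeasible
  {3, 5}: w = 6, v = 21
  {4, 5}: w = 9 > 8, infeasible
  {1, 2, 3}: w = 8, v = 27
  {1, 2, 4}: w = 11 > 8, infeasible
  {1, 2, 5}: w = 8, v = 26
  {1, 3, 4}: w = 12 > 8, infeasible
  {1, 3, 5}: w = 9 > 8, infeasible
  {1, 4, 5}: w = 12 > 8, infeasible
  {2, 3, 4}: w = 11 > 8, infeasible
  {2, 3, 5}: w = 8, v = 32
  {2, 4, 5}: w = 11 > 8, infeasible
  {3, 4, 5}: w = 12 > 8, infeasible
  {1, 2, 3, 4}: w = 14 > 8, infeasible
  {1, 2, 3, 5}: w = 11 > 8, infeasible
  {1, 2, 4, 5}: w = 14 > 8, infeasible
  {1, 3, 4, 5}: w = 15 > 8, infeasible
  {2, 3, 4, 5}: w = 14 > 8, infeasible
  {1, 2, 3, 4, 5}: w = 17 > 8, infeasible
Best feasible subset: items [2, 3, 5]
Total weight: 8 <= 8, total value: 32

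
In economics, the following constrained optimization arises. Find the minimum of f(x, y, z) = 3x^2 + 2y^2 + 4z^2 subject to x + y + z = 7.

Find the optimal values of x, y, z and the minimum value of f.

Using Lagrange multipliers on f = 3x^2 + 2y^2 + 4z^2 with constraint x + y + z = 7:
Conditions: 2*3*x = lambda, 2*2*y = lambda, 2*4*z = lambda
So x = lambda/6, y = lambda/4, z = lambda/8
Substituting into constraint: lambda * (13/24) = 7
lambda = 168/13
x = 28/13, y = 42/13, z = 21/13
Minimum value = 588/13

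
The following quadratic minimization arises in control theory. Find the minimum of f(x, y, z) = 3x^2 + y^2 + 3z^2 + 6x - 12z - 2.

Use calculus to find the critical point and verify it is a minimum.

f(x,y,z) = 3x^2 + y^2 + 3z^2 + 6x - 12z - 2
df/dx = 6x + (6) = 0 => x = -1
df/dy = 2y + (0) = 0 => y = 0
df/dz = 6z + (-12) = 0 => z = 2
f(-1,0,2) = 3*(-1)^2 + 1*(0)^2 + 3*(2)^2 + 6*(-1) + -12*(2) + -2 = -17
Hessian is diagonal with entries 6, 2, 6 > 0, confirmed minimum.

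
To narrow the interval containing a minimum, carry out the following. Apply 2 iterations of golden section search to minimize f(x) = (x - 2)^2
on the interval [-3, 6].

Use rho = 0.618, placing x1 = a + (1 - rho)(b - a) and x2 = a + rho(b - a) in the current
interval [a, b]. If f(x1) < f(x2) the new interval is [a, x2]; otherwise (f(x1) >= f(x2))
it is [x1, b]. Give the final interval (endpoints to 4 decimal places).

Golden section search for min of f(x) = (x - 2)^2 on [-3, 6].
Each step: x1 = a + (1 - rho)(b - a), x2 = a + rho(b - a); if f(x1) < f(x2) keep [a, x2], otherwise keep [x1, b].
Step 1: [-3.0000, 6.0000], x1=0.4380 (f=2.4398), x2=2.5620 (f=0.3158); f(x1) > f(x2) => keep [0.4380, 6.0000]
Step 2: [0.4380, 6.0000], x1=2.5627 (f=0.3166), x2=3.8753 (f=3.5168); f(x1) < f(x2) => keep [0.4380, 3.8753]
Final interval: [0.4380, 3.8753]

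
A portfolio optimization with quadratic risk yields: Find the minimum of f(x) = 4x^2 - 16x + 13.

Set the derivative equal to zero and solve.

f(x) = 4x^2 - 16x + 13
f'(x) = 8x + (-16) = 0
x = 16/8 = 2
f(2) = -3
Since f''(x) = 8 > 0, this is a minimum.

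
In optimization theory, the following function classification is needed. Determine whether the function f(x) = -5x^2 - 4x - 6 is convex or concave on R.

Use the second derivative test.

f(x) = -5x^2 - 4x - 6
f'(x) = -10x - 4
f''(x) = -10
Since f''(x) = -10 < 0 for all x, f is concave on R.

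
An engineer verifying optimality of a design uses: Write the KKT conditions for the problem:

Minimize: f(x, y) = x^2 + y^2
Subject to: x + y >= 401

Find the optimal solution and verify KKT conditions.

KKT conditions for min x^2 + y^2 s.t. x + y >= 401:
Stationarity: 2x = mu, 2y = mu
So x = y = mu/2.
Complementary slackness: mu*(x + y - 401) = 0
Primal feasibility: x + y >= 401; dual feasibility: mu >= 0
If mu = 0 then x = y = 0, but 0 + 0 < 401 is infeasible, so the constraint is active.
Constraint active: x + y = 2*(mu/2) = 401 => mu = 401
x = y = 401/2, f = 160801/2
Verify: stationarity 2*(401/2) = 401 = mu; primal 401/2 + 401/2 = 401 >= 401; dual mu = 401 >= 0; complementary slackness 401*(401 - 401) = 0. All KKT conditions hold.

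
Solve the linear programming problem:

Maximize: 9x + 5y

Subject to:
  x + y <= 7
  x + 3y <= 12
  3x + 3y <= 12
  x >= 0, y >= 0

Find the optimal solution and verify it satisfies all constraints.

Feasible vertices: (0, 0), (0, 4), (4, 0)
Objective 9x + 5y at each vertex:
  (0, 0): 0
  (0, 4): 20
  (4, 0): 36
Maximum is 36 at (4, 0).
Verify constraints at (x, y) = (4, 0):
  1*4 + 1*0 = 4 <= 7
  1*4 + 3*0 = 4 <= 12
  3*4 + 3*0 = 12 <= 12 (active)
  x = 4 >= 0, y = 0 >= 0. All constraints satisfied.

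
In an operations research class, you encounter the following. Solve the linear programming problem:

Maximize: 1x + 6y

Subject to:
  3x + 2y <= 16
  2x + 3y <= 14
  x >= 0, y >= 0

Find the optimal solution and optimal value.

Feasible vertices: (0, 0), (0, 14/3), (4, 2), (16/3, 0)
Objective 1x + 6y at each:
  (0, 0): 0
  (0, 14/3): 28
  (4, 2): 16
  (16/3, 0): 16/3
Maximum is 28 at (0, 14/3).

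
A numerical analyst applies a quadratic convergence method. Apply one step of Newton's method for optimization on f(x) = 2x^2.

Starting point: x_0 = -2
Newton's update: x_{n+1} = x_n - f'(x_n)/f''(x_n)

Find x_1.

f(x) = 2x^2
f'(x) = 4x + (0), f''(x) = 4
Newton step: x_1 = x_0 - f'(x_0)/f''(x_0)
f'(-2) = -8
x_1 = -2 - -8/4 = 0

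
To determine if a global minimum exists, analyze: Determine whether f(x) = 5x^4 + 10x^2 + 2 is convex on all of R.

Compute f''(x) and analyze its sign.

f(x) = 5x^4 + 10x^2 + 2
f'(x) = 20x^3 + 20x
f''(x) = 60x^2 + 20
f''(x) = 60x^2 + 20 >= 20 > 0 for all x
Therefore, f is convex on R.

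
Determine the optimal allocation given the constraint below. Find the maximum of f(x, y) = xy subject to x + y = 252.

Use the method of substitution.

Substitute y = 252 - x into f(x,y) = xy:
g(x) = x(252 - x) = 252x - x^2
g'(x) = 252 - 2x = 0  =>  x = 126
y = 252 - 126 = 126
Maximum value = 126 * 126 = 15876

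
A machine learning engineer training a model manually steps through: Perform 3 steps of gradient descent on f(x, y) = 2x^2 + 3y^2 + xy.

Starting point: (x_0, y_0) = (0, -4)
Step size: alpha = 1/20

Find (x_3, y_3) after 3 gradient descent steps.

f(x,y) = 2x^2 + 3y^2 + xy
grad_x = 4x + 1y, grad_y = 6y + 1x
Step 1: grad = (-4, -24), (1/5, -14/5)
Step 2: grad = (-2, -83/5), (3/10, -197/100)
Step 3: grad = (-77/100, -288/25), (677/2000, -697/500)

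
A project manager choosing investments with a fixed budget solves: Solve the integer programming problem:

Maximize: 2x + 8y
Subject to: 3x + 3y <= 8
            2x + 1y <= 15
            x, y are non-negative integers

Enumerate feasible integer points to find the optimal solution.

Constraint 1: 3x + 3y <= 8
Constraint 2: 2x + 1y <= 15
Feasible x range (need y >= 0): 0 <= x <= min(8/3, 15/2) => x in {0, ..., 2}.
Enumerate feasible integer points row by row (the coefficient of y is 8 > 0, so for each x the largest feasible y gives the best value):
  x = 0: y <= min((8 - 3*0)/3, (15 - 2*0)/1) => y in {0, ..., 2}; best 2*0 + 8*2 = 16
  x = 1: y <= min((8 - 3*1)/3, (15 - 2*1)/1) => y in {0, ..., 1}; best 2*1 + 8*1 = 10
  x = 2: y <= min((8 - 3*2)/3, (15 - 2*2)/1) => y in {0}; best 2*2 + 8*0 = 4
The maximum 2x + 8y = 16 is achieved at x = 0, y = 2.
Check: 3*0 + 3*2 = 6 <= 8 and 2*0 + 1*2 = 2 <= 15.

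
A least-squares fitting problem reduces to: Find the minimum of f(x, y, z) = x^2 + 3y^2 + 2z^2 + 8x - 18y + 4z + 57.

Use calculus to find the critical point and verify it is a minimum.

f(x,y,z) = x^2 + 3y^2 + 2z^2 + 8x - 18y + 4z + 57
df/dx = 2x + (8) = 0 => x = -4
df/dy = 6y + (-18) = 0 => y = 3
df/dz = 4z + (4) = 0 => z = -1
f(-4,3,-1) = 1*(-4)^2 + 3*(3)^2 + 2*(-1)^2 + 8*(-4) + -18*(3) + 4*(-1) + 57 = 12
Hessian is diagonal with entries 2, 6, 4 > 0, confirmed minimum.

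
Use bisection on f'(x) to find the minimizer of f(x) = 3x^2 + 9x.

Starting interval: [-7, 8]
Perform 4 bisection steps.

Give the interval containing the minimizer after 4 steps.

Finding critical point of f(x) = 3x^2 + 9x using bisection on f'(x) = 6x + 9.
f'(x) = 0 when x = -3/2.
Starting interval: [-7, 8]
Step 1: mid = 1/2, f'(mid) = 12, new interval = [-7, 1/2]
Step 2: mid = -13/4, f'(mid) = -21/2, new interval = [-13/4, 1/2]
Step 3: mid = -11/8, f'(mid) = 3/4, new interval = [-13/4, -11/8]
Step 4: mid = -37/16, f'(mid) = -39/8, new interval = [-37/16, -11/8]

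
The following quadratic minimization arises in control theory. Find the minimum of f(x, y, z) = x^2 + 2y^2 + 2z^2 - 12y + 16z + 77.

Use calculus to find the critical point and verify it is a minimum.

f(x,y,z) = x^2 + 2y^2 + 2z^2 - 12y + 16z + 77
df/dx = 2x + (0) = 0 => x = 0
df/dy = 4y + (-12) = 0 => y = 3
df/dz = 4z + (16) = 0 => z = -4
f(0,3,-4) = 1*(0)^2 + 2*(3)^2 + 2*(-4)^2 + -12*(3) + 16*(-4) + 77 = 27
Hessian is diagonal with entries 2, 4, 4 > 0, confirmed minimum.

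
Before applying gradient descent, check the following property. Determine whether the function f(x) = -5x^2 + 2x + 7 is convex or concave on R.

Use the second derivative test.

f(x) = -5x^2 + 2x + 7
f'(x) = -10x + 2
f''(x) = -10
Since f''(x) = -10 < 0 for all x, f is concave on R.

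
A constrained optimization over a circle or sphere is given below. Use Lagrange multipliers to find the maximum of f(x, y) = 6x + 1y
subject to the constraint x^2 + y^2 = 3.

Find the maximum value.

Set up Lagrange conditions: grad f = lambda * grad g
  6 = 2*lambda*x
  1 = 2*lambda*y
From these: x/y = 6/1, so x = 6t, y = 1t for some t.
Substitute into constraint: (6t)^2 + (1t)^2 = 3
  t^2 * 37 = 3
  t = sqrt(3/37)
Maximum = 6*x + 1*y = (6^2 + 1^2)*t = 37 * sqrt(3/37) = sqrt(111)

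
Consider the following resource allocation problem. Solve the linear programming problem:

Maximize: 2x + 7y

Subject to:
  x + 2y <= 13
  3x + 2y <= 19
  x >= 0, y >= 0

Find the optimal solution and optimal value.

Feasible vertices: (0, 0), (0, 13/2), (3, 5), (19/3, 0)
Objective 2x + 7y at each:
  (0, 0): 0
  (0, 13/2): 91/2
  (3, 5): 41
  (19/3, 0): 38/3
Maximum is 91/2 at (0, 13/2).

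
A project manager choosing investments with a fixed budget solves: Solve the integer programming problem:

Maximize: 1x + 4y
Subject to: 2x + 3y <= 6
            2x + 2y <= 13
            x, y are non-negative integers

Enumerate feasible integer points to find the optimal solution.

Constraint 1: 2x + 3y <= 6
Constraint 2: 2x + 2y <= 13
Feasible x range (need y >= 0): 0 <= x <= min(6/2, 13/2) => x in {0, ..., 3}.
Enumerate feasible integer points row by row (the coefficient of y is 4 > 0, so for each x the largest feasible y gives the best value):
  x = 0: y <= min((6 - 2*0)/3, (13 - 2*0)/2) => y in {0, ..., 2}; best 1*0 + 4*2 = 8
  x = 1: y <= min((6 - 2*1)/3, (13 - 2*1)/2) => y in {0, ..., 1}; best 1*1 + 4*1 = 5
  x = 2: y <= min((6 - 2*2)/3, (13 - 2*2)/2) => y in {0}; best 1*2 + 4*0 = 2
  x = 3: y <= min((6 - 2*3)/3, (13 - 2*3)/2) => y in {0}; best 1*3 + 4*0 = 3
The maximum 1x + 4y = 8 is achieved at x = 0, y = 2.
Check: 2*0 + 3*2 = 6 <= 6 and 2*0 + 2*2 = 4 <= 13.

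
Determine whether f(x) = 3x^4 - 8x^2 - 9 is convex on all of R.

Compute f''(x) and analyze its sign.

f(x) = 3x^4 - 8x^2 - 9
f'(x) = 12x^3 + -16x
f''(x) = 36x^2 + -16
f''(0) = -16 < 0, so not convex near x = 0
Therefore, f is not globally convex on R.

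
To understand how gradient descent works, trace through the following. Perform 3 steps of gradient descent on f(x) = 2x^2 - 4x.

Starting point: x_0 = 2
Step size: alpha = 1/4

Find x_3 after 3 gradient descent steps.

f(x) = 2x^2 - 4x, f'(x) = 4x + (-4)
Step 1: f'(2) = 4, x_1 = 2 - 1/4 * 4 = 1
Step 2: f'(1) = 0, x_2 = 1 - 1/4 * 0 = 1
Step 3: f'(1) = 0, x_3 = 1 - 1/4 * 0 = 1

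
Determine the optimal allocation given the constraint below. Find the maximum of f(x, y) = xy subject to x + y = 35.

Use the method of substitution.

Substitute y = 35 - x into f(x,y) = xy:
g(x) = x(35 - x) = 35x - x^2
g'(x) = 35 - 2x = 0  =>  x = 35/2
y = 35 - 35/2 = 35/2
Maximum value = (35/2) * (35/2) = 1225/4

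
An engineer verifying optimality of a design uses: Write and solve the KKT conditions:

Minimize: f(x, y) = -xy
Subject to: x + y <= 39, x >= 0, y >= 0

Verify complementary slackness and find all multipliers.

Problem: min -xy s.t. x + y <= 39 (multiplier lambda), x >= 0 (mu_x), y >= 0 (mu_y)
KKT stationarity: -y + lambda - mu_x = 0, -x + lambda - mu_y = 0, with lambda, mu_x, mu_y >= 0
Complementary slackness: lambda*(x + y - 39) = 0, mu_x*x = 0, mu_y*y = 0
If lambda = 0: y = -mu_x <= 0 and x = -mu_y <= 0 force x = y = 0 with f = 0; but x = y = 39/2 is feasible with f = -1521/4 < 0, so this is not the minimum. Hence lambda > 0 and x + y = 39.
Try x > 0, y > 0 (so mu_x = mu_y = 0): y = lambda, x = lambda => x = y = lambda
x + y = 39 => 2*lambda = 39 => lambda = 39/2
x* = y* = 39/2 > 0, consistent with mu_x = mu_y = 0.
(Any feasible point with x = 0 or y = 0 has f = 0 > -1521/4, so the minimum is not on those boundaries.)
min(-xy) = -1521/4 (i.e. max xy = 1521/4)
Multipliers: lambda = 39/2, mu_x = 0, mu_y = 0
Complementary slackness: lambda*(x + y - 39) = 39/2*(39/2 + 39/2 - 39) = 0, mu_x*x = 0*39/2 = 0, mu_y*y = 0*39/2 = 0. Satisfied.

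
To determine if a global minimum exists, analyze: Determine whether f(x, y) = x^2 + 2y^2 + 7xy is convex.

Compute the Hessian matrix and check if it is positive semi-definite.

f(x,y) = x^2 + 2y^2 + 7xy
Hessian H = [[2, 7], [7, 4]]
trace(H) = 6, det(H) = -41
Eigenvalues: (6 +/- sqrt(200)) / 2 = 10.07, -4.071
Since not both eigenvalues positive, f is neither convex nor concave.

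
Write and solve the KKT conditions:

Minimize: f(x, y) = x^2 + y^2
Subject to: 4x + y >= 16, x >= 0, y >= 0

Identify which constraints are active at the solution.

KKT conditions for min x^2 + y^2 s.t. 4x + 1y >= 16, x >= 0, y >= 0:
Stationarity: 2x = mu*4 + mu_x, 2y = mu*1 + mu_y, with mu, mu_x, mu_y >= 0
Complementary slackness: mu*(4x + y - 16) = 0, mu_x*x = 0, mu_y*y = 0
(0, 0) is infeasible (4*0 + 1*0 < 16), so if mu = 0 stationarity would force x = mu_x/2 >= 0, y = mu_y/2 >= 0 with mu_x*x = mu_y*y = 0, i.e. x = y = 0: contradiction. Hence mu > 0 and 4x + y = 16 is active.
Try x > 0, y > 0 (so mu_x = mu_y = 0): x = 4*mu/2, y = 1*mu/2
Substitute: 4*(4*mu/2) + 1*(1*mu/2) = 16
  mu*17/2 = 16 => mu = 32/17
x* = 64/17 > 0, y* = 16/17 > 0, consistent with mu_x = mu_y = 0.
f is convex and the constraints are linear, so this KKT point is the global minimum.
f* = 256/17
Active constraints: 4x + y >= 16 (holds with equality, mu = 32/17 > 0); x >= 0 and y >= 0 are inactive (mu_x = mu_y = 0).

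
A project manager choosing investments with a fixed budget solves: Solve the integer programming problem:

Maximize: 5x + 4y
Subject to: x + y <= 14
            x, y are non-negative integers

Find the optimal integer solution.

Objective: 5x + 4y, constraint: x + y <= 14
Coefficient of x is 5 >= coefficient of y is 4, so allocate the entire budget to x.
Optimal: x = 14, y = 0, value = 70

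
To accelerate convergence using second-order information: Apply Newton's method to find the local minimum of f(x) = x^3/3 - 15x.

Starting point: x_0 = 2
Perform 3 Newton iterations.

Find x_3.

f(x) = x^3/3 - 15x
f'(x) = x^2 - 15, f''(x) = 2x
Newton update: x_{n+1} = x_n - (x_n^2 - 15)/(2*x_n)
Step 1: x_0 = 2, f'=-11, f''=4, x_1 = 19/4
Step 2: x_1 = 19/4, f'=121/16, f''=19/2, x_2 = 601/152
Step 3: x_2 = 601/152, f'=14641/23104, f''=601/76, x_3 = 707761/182704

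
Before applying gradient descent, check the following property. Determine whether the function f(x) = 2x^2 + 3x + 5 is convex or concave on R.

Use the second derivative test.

f(x) = 2x^2 + 3x + 5
f'(x) = 4x + 3
f''(x) = 4
Since f''(x) = 4 > 0 for all x, f is convex on R.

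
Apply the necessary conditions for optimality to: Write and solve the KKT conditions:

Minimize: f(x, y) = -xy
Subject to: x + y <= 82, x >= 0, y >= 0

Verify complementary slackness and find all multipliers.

Problem: min -xy s.t. x + y <= 82 (multiplier lambda), x >= 0 (mu_x), y >= 0 (mu_y)
KKT stationarity: -y + lambda - mu_x = 0, -x + lambda - mu_y = 0, with lambda, mu_x, mu_y >= 0
Complementary slackness: lambda*(x + y - 82) = 0, mu_x*x = 0, mu_y*y = 0
If lambda = 0: y = -mu_x <= 0 and x = -mu_y <= 0 force x = y = 0 with f = 0; but x = y = 41 is feasible with f = -1681 < 0, so this is not the minimum. Hence lambda > 0 and x + y = 82.
Try x > 0, y > 0 (so mu_x = mu_y = 0): y = lambda, x = lambda => x = y = lambda
x + y = 82 => 2*lambda = 82 => lambda = 41
x* = y* = 41 > 0, consistent with mu_x = mu_y = 0.
(Any feasible point with x = 0 or y = 0 has f = 0 > -1681, so the minimum is not on those boundaries.)
min(-xy) = -1681 (i.e. max xy = 1681)
Multipliers: lambda = 41, mu_x = 0, mu_y = 0
Complementary slackness: lambda*(x + y - 82) = 41*(41 + 41 - 82) = 0, mu_x*x = 0*41 = 0, mu_y*y = 0*41 = 0. Satisfied.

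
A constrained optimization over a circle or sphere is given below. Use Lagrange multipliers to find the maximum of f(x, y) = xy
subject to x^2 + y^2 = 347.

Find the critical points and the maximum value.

Lagrange conditions: y = 2*lambda*x and x = 2*lambda*y
If x = 0 then y = 0, violating the constraint, so x, y != 0.
Dividing: y/x = x/y => x^2 = y^2 => y = x or y = -x
Constraint: 2x^2 = 347 => x^2 = 347/2 => x = +/-sqrt(347/2)
Critical points: (sqrt(347/2), sqrt(347/2)), (-sqrt(347/2), -sqrt(347/2)), (sqrt(347/2), -sqrt(347/2)), (-sqrt(347/2), sqrt(347/2))
  y = x:  xy = x^2 = 347/2  at (sqrt(347/2), sqrt(347/2)) and (-sqrt(347/2), -sqrt(347/2))
  y = -x: xy = -x^2 = -347/2 at (sqrt(347/2), -sqrt(347/2)) and (-sqrt(347/2), sqrt(347/2))
Maximum xy = 347/2 at (sqrt(347/2), sqrt(347/2)) and (-sqrt(347/2), -sqrt(347/2))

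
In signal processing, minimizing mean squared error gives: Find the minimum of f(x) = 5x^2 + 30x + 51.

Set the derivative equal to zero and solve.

f(x) = 5x^2 + 30x + 51
f'(x) = 10x + (30) = 0
x = -30/10 = -3
f(-3) = 6
Since f''(x) = 10 > 0, this is a minimum.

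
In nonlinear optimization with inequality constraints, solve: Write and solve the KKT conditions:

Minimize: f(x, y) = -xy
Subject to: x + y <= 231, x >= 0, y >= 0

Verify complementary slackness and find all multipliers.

Problem: min -xy s.t. x + y <= 231 (multiplier lambda), x >= 0 (mu_x), y >= 0 (mu_y)
KKT stationarity: -y + lambda - mu_x = 0, -x + lambda - mu_y = 0, with lambda, mu_x, mu_y >= 0
Complementary slackness: lambda*(x + y - 231) = 0, mu_x*x = 0, mu_y*y = 0
If lambda = 0: y = -mu_x <= 0 and x = -mu_y <= 0 force x = y = 0 with f = 0; but x = y = 231/2 is feasible with f = -53361/4 < 0, so this is not the minimum. Hence lambda > 0 and x + y = 231.
Try x > 0, y > 0 (so mu_x = mu_y = 0): y = lambda, x = lambda => x = y = lambda
x + y = 231 => 2*lambda = 231 => lambda = 231/2
x* = y* = 231/2 > 0, consistent with mu_x = mu_y = 0.
(Any feasible point with x = 0 or y = 0 has f = 0 > -53361/4, so the minimum is not on those boundaries.)
min(-xy) = -53361/4 (i.e. max xy = 53361/4)
Multipliers: lambda = 231/2, mu_x = 0, mu_y = 0
Complementary slackness: lambda*(x + y - 231) = 231/2*(231/2 + 231/2 - 231) = 0, mu_x*x = 0*231/2 = 0, mu_y*y = 0*231/2 = 0. Satisfied.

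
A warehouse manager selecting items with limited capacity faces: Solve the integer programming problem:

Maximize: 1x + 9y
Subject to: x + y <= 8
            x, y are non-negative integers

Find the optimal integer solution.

Objective: 1x + 9y, constraint: x + y <= 8
Coefficient of y is 9 > coefficient of x is 1, so allocate the entire budget to y.
Optimal: x = 0, y = 8, value = 72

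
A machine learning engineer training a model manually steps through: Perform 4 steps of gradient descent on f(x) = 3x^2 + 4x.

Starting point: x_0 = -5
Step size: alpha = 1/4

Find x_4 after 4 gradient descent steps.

f(x) = 3x^2 + 4x, f'(x) = 6x + (4)
Step 1: f'(-5) = -26, x_1 = -5 - 1/4 * -26 = 3/2
Step 2: f'(3/2) = 13, x_2 = 3/2 - 1/4 * 13 = -7/4
Step 3: f'(-7/4) = -13/2, x_3 = -7/4 - 1/4 * -13/2 = -1/8
Step 4: f'(-1/8) = 13/4, x_4 = -1/8 - 1/4 * 13/4 = -15/16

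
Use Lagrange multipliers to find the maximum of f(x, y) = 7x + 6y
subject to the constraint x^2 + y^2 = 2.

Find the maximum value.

Set up Lagrange conditions: grad f = lambda * grad g
  7 = 2*lambda*x
  6 = 2*lambda*y
From these: x/y = 7/6, so x = 7t, y = 6t for some t.
Substitute into constraint: (7t)^2 + (6t)^2 = 2
  t^2 * 85 = 2
  t = sqrt(2/85)
Maximum = 7*x + 6*y = (7^2 + 6^2)*t = 85 * sqrt(2/85) = sqrt(170)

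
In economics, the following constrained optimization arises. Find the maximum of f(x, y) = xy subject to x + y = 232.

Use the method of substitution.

Substitute y = 232 - x into f(x,y) = xy:
g(x) = x(232 - x) = 232x - x^2
g'(x) = 232 - 2x = 0  =>  x = 116
y = 232 - 116 = 116
Maximum value = 116 * 116 = 13456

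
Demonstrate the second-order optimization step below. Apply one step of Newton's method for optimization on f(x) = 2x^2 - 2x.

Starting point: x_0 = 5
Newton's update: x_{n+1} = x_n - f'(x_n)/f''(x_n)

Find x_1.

f(x) = 2x^2 - 2x
f'(x) = 4x + (-2), f''(x) = 4
Newton step: x_1 = x_0 - f'(x_0)/f''(x_0)
f'(5) = 18
x_1 = 5 - 18/4 = 1/2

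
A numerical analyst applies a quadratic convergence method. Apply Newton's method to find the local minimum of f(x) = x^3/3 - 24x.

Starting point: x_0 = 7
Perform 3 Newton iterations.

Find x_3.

f(x) = x^3/3 - 24x
f'(x) = x^2 - 24, f''(x) = 2x
Newton update: x_{n+1} = x_n - (x_n^2 - 24)/(2*x_n)
Step 1: x_0 = 7, f'=25, f''=14, x_1 = 73/14
Step 2: x_1 = 73/14, f'=625/196, f''=73/7, x_2 = 10033/2044
Step 3: x_2 = 10033/2044, f'=390625/4177936, f''=10033/1022, x_3 = 200931553/41014904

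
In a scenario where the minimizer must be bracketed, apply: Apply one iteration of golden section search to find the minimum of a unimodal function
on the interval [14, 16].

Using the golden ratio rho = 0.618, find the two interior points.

Golden section search on [14, 16].
Golden ratio rho = 0.618 (approx).
Interior points:
  x_1 = 14 + (1-0.618)*2 = 14.7640
  x_2 = 14 + 0.618*2 = 15.2360
Compare f(x_1) and f(x_2) to determine which subinterval to keep.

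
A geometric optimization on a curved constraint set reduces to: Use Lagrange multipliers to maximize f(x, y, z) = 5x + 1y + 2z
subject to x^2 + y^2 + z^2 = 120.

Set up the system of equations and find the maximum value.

Lagrange conditions: 5 = 2*lambda*x, 1 = 2*lambda*y, 2 = 2*lambda*z
So x:5 = y:1 = z:2, i.e. x = 5t, y = 1t, z = 2t
Constraint: t^2*(5^2 + 1^2 + 2^2) = 120
  t^2 * 30 = 120  =>  t = sqrt(4)
Maximum = 5*5t + 1*1t + 2*2t = 30*sqrt(4) = 60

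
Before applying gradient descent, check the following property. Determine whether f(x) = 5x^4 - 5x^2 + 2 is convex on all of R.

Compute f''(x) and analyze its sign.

f(x) = 5x^4 - 5x^2 + 2
f'(x) = 20x^3 + -10x
f''(x) = 60x^2 + -10
f''(0) = -10 < 0, so not convex near x = 0
Therefore, f is not globally convex on R.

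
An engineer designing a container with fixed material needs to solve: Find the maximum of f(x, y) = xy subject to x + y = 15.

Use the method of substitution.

Substitute y = 15 - x into f(x,y) = xy:
g(x) = x(15 - x) = 15x - x^2
g'(x) = 15 - 2x = 0  =>  x = 15/2
y = 15 - 15/2 = 15/2
Maximum value = (15/2) * (15/2) = 225/4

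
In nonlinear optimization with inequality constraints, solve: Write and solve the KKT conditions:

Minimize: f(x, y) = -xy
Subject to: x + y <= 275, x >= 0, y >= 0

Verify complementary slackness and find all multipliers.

Problem: min -xy s.t. x + y <= 275 (multiplier lambda), x >= 0 (mu_x), y >= 0 (mu_y)
KKT stationarity: -y + lambda - mu_x = 0, -x + lambda - mu_y = 0, with lambda, mu_x, mu_y >= 0
Complementary slackness: lambda*(x + y - 275) = 0, mu_x*x = 0, mu_y*y = 0
If lambda = 0: y = -mu_x <= 0 and x = -mu_y <= 0 force x = y = 0 with f = 0; but x = y = 275/2 is feasible with f = -75625/4 < 0, so this is not the minimum. Hence lambda > 0 and x + y = 275.
Try x > 0, y > 0 (so mu_x = mu_y = 0): y = lambda, x = lambda => x = y = lambda
x + y = 275 => 2*lambda = 275 => lambda = 275/2
x* = y* = 275/2 > 0, consistent with mu_x = mu_y = 0.
(Any feasible point with x = 0 or y = 0 has f = 0 > -75625/4, so the minimum is not on those boundaries.)
min(-xy) = -75625/4 (i.e. max xy = 75625/4)
Multipliers: lambda = 275/2, mu_x = 0, mu_y = 0
Complementary slackness: lambda*(x + y - 275) = 275/2*(275/2 + 275/2 - 275) = 0, mu_x*x = 0*275/2 = 0, mu_y*y = 0*275/2 = 0. Satisfied.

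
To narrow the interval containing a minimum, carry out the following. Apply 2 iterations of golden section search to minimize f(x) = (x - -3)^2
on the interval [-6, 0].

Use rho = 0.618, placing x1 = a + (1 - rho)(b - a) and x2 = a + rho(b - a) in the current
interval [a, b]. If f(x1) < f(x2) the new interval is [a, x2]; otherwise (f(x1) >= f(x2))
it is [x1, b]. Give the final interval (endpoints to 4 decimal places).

Golden section search for min of f(x) = (x - -3)^2 on [-6, 0].
Each step: x1 = a + (1 - rho)(b - a), x2 = a + rho(b - a); if f(x1) < f(x2) keep [a, x2], otherwise keep [x1, b].
Step 1: [-6.0000, 0.0000], x1=-3.7080 (f=0.5013), x2=-2.2920 (f=0.5013); f(x1) = f(x2) (tie, not '<') => keep [-3.7080, 0.0000]
Step 2: [-3.7080, 0.0000], x1=-2.2915 (f=0.5019), x2=-1.4165 (f=2.5076); f(x1) < f(x2) => keep [-3.7080, -1.4165]
Final interval: [-3.7080, -1.4165]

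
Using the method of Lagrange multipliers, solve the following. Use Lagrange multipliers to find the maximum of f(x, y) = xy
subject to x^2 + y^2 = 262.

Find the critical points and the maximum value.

Lagrange conditions: y = 2*lambda*x and x = 2*lambda*y
If x = 0 then y = 0, violating the constraint, so x, y != 0.
Dividing: y/x = x/y => x^2 = y^2 => y = x or y = -x
Constraint: 2x^2 = 262 => x^2 = 131 => x = +/-sqrt(131)
Critical points: (sqrt(131), sqrt(131)), (-sqrt(131), -sqrt(131)), (sqrt(131), -sqrt(131)), (-sqrt(131), sqrt(131))
  y = x:  xy = x^2 = 131  at (sqrt(131), sqrt(131)) and (-sqrt(131), -sqrt(131))
  y = -x: xy = -x^2 = -131 at (sqrt(131), -sqrt(131)) and (-sqrt(131), sqrt(131))
Maximum xy = 131 at (sqrt(131), sqrt(131)) and (-sqrt(131), -sqrt(131))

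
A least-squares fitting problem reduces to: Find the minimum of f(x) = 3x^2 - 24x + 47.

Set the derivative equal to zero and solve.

f(x) = 3x^2 - 24x + 47
f'(x) = 6x + (-24) = 0
x = 24/6 = 4
f(4) = -1
Since f''(x) = 6 > 0, this is a minimum.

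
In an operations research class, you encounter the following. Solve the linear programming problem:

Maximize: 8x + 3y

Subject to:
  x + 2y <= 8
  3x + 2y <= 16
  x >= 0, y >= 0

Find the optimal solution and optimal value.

Feasible vertices: (0, 0), (0, 4), (4, 2), (16/3, 0)
Objective 8x + 3y at each:
  (0, 0): 0
  (0, 4): 12
  (4, 2): 38
  (16/3, 0): 128/3
Maximum is 128/3 at (16/3, 0).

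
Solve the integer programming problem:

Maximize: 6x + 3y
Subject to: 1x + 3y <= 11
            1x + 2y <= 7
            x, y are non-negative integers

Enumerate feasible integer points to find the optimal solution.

Constraint 1: 1x + 3y <= 11
Constraint 2: 1x + 2y <= 7
Feasible x range (need y >= 0): 0 <= x <= min(11/1, 7/1) => x in {0, ..., 7}.
Enumerate feasible integer points row by row (the coefficient of y is 3 > 0, so for each x the largest feasible y gives the best value):
  x = 0: y <= min((11 - 1*0)/3, (7 - 1*0)/2) => y in {0, ..., 3}; best 6*0 + 3*3 = 9
  x = 1: y <= min((11 - 1*1)/3, (7 - 1*1)/2) => y in {0, ..., 3}; best 6*1 + 3*3 = 15
  x = 2: y <= min((11 - 1*2)/3, (7 - 1*2)/2) => y in {0, ..., 2}; best 6*2 + 3*2 = 18
  x = 3: y <= min((11 - 1*3)/3, (7 - 1*3)/2) => y in {0, ..., 2}; best 6*3 + 3*2 = 24
  x = 4: y <= min((11 - 1*4)/3, (7 - 1*4)/2) => y in {0, ..., 1}; best 6*4 + 3*1 = 27
  x = 5: y <= min((11 - 1*5)/3, (7 - 1*5)/2) => y in {0, ..., 1}; best 6*5 + 3*1 = 33
  x = 6: y <= min((11 - 1*6)/3, (7 - 1*6)/2) => y in {0}; best 6*6 + 3*0 = 36
  x = 7: y <= min((11 - 1*7)/3, (7 - 1*7)/2) => y in {0}; best 6*7 + 3*0 = 42
The maximum 6x + 3y = 42 is achieved at x = 7, y = 0.
Check: 1*7 + 3*0 = 7 <= 11 and 1*7 + 2*0 = 7 <= 7.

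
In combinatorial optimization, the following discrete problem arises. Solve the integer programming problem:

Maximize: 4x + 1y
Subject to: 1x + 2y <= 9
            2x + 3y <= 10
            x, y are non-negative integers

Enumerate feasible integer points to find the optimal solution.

Constraint 1: 1x + 2y <= 9
Constraint 2: 2x + 3y <= 10
Feasible x range (need y >= 0): 0 <= x <= min(9/1, 10/2) => x in {0, ..., 5}.
Enumerate feasible integer points row by row (the coefficient of y is 1 > 0, so for each x the largest feasible y gives the best value):
  x = 0: y <= min((9 - 1*0)/2, (10 - 2*0)/3) => y in {0, ..., 3}; best 4*0 + 1*3 = 3
  x = 1: y <= min((9 - 1*1)/2, (10 - 2*1)/3) => y in {0, ..., 2}; best 4*1 + 1*2 = 6
  x = 2: y <= min((9 - 1*2)/2, (10 - 2*2)/3) => y in {0, ..., 2}; best 4*2 + 1*2 = 10
  x = 3: y <= min((9 - 1*3)/2, (10 - 2*3)/3) => y in {0, ..., 1}; best 4*3 + 1*1 = 13
  x = 4: y <= min((9 - 1*4)/2, (10 - 2*4)/3) => y in {0}; best 4*4 + 1*0 = 16
  x = 5: y <= min((9 - 1*5)/2, (10 - 2*5)/3) => y in {0}; best 4*5 + 1*0 = 20
The maximum 4x + 1y = 20 is achieved at x = 5, y = 0.
Check: 1*5 + 2*0 = 5 <= 9 and 2*5 + 3*0 = 10 <= 10.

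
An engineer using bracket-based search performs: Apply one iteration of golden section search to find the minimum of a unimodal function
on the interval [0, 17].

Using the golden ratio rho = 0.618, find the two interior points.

Golden section search on [0, 17].
Golden ratio rho = 0.618 (approx).
Interior points:
  x_1 = 0 + (1-0.618)*17 = 6.4940
  x_2 = 0 + 0.618*17 = 10.5060
Compare f(x_1) and f(x_2) to determine which subinterval to keep.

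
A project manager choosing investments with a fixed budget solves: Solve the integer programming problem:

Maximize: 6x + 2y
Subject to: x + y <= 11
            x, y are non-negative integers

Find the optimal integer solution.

Objective: 6x + 2y, constraint: x + y <= 11
Coefficient of x is 6 >= coefficient of y is 2, so allocate the entire budget to x.
Optimal: x = 11, y = 0, value = 66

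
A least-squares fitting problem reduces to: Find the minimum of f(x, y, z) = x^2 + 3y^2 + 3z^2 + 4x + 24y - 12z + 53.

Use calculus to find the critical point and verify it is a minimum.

f(x,y,z) = x^2 + 3y^2 + 3z^2 + 4x + 24y - 12z + 53
df/dx = 2x + (4) = 0 => x = -2
df/dy = 6y + (24) = 0 => y = -4
df/dz = 6z + (-12) = 0 => z = 2
f(-2,-4,2) = 1*(-2)^2 + 3*(-4)^2 + 3*(2)^2 + 4*(-2) + 24*(-4) + -12*(2) + 53 = -11
Hessian is diagonal with entries 2, 6, 6 > 0, confirmed minimum.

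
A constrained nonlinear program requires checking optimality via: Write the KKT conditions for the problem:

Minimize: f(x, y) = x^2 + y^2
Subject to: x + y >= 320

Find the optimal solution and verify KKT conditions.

KKT conditions for min x^2 + y^2 s.t. x + y >= 320:
Stationarity: 2x = mu, 2y = mu
So x = y = mu/2.
Complementary slackness: mu*(x + y - 320) = 0
Primal feasibility: x + y >= 320; dual feasibility: mu >= 0
If mu = 0 then x = y = 0, but 0 + 0 < 320 is infeasible, so the constraint is active.
Constraint active: x + y = 2*(mu/2) = 320 => mu = 320
x = y = 160, f = 51200
Verify: stationarity 2*160 = 320 = mu; primal 160 + 160 = 320 >= 320; dual mu = 320 >= 0; complementary slackness 320*(320 - 320) = 0. All KKT conditions hold.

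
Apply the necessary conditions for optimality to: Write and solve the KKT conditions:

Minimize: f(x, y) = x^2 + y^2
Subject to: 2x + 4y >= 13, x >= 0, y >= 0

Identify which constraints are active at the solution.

KKT conditions for min x^2 + y^2 s.t. 2x + 4y >= 13, x >= 0, y >= 0:
Stationarity: 2x = mu*2 + mu_x, 2y = mu*4 + mu_y, with mu, mu_x, mu_y >= 0
Complementary slackness: mu*(2x + 4y - 13) = 0, mu_x*x = 0, mu_y*y = 0
(0, 0) is infeasible (2*0 + 4*0 < 13), so if mu = 0 stationarity would force x = mu_x/2 >= 0, y = mu_y/2 >= 0 with mu_x*x = mu_y*y = 0, i.e. x = y = 0: contradiction. Hence mu > 0 and 2x + 4y = 13 is active.
Try x > 0, y > 0 (so mu_x = mu_y = 0): x = 2*mu/2, y = 4*mu/2
Substitute: 2*(2*mu/2) + 4*(4*mu/2) = 13
  mu*20/2 = 13 => mu = 13/10
x* = 13/10 > 0, y* = 13/5 > 0, consistent with mu_x = mu_y = 0.
f is convex and the constraints are linear, so this KKT point is the global minimum.
f* = 169/20
Active constraints: 2x + 4y >= 13 (holds with equality, mu = 13/10 > 0); x >= 0 and y >= 0 are inactive (mu_x = mu_y = 0).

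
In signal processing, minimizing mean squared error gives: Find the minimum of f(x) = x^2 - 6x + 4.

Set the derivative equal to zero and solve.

f(x) = x^2 - 6x + 4
f'(x) = 2x + (-6) = 0
x = 6/2 = 3
f(3) = -5
Since f''(x) = 2 > 0, this is a minimum.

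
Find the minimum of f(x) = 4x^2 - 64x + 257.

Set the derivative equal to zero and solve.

f(x) = 4x^2 - 64x + 257
f'(x) = 8x + (-64) = 0
x = 64/8 = 8
f(8) = 1
Since f''(x) = 8 > 0, this is a minimum.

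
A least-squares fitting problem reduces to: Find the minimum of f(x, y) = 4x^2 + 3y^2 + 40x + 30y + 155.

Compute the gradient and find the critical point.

f(x,y) = 4x^2 + 3y^2 + 40x + 30y + 155
df/dx = 8x + (40) = 0  =>  x = -5
df/dy = 6y + (30) = 0  =>  y = -5
f(-5, -5) = 4*(-5)^2 + 3*(-5)^2 + 40*(-5) + 30*(-5) + 155 = -20
Hessian is diagonal with entries 8, 6 > 0, so this is a minimum.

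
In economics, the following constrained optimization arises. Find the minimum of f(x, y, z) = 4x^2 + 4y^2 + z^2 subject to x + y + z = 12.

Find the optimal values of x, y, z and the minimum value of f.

Using Lagrange multipliers on f = 4x^2 + 4y^2 + z^2 with constraint x + y + z = 12:
Conditions: 2*4*x = lambda, 2*4*y = lambda, 2*1*z = lambda
So x = lambda/8, y = lambda/8, z = lambda/2
Substituting into constraint: lambda * (3/4) = 12
lambda = 16
x = 2, y = 2, z = 8
Minimum value = 96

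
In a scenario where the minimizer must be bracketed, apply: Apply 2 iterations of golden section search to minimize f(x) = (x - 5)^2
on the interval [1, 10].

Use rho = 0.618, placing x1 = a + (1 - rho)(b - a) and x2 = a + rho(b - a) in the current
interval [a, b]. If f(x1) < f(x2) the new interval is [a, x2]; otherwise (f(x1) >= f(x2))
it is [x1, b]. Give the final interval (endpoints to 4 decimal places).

Golden section search for min of f(x) = (x - 5)^2 on [1, 10].
Each step: x1 = a + (1 - rho)(b - a), x2 = a + rho(b - a); if f(x1) < f(x2) keep [a, x2], otherwise keep [x1, b].
Step 1: [1.0000, 10.0000], x1=4.4380 (f=0.3158), x2=6.5620 (f=2.4398); f(x1) < f(x2) => keep [1.0000, 6.5620]
Step 2: [1.0000, 6.5620], x1=3.1247 (f=3.5168), x2=4.4373 (f=0.3166); f(x1) > f(x2) => keep [3.1247, 6.5620]
Final interval: [3.1247, 6.5620]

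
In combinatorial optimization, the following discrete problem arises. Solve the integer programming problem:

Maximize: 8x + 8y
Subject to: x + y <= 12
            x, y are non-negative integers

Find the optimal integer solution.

Objective: 8x + 8y, constraint: x + y <= 12
Coefficient of x is 8 >= coefficient of y is 8, so allocate the entire budget to x.
Optimal: x = 12, y = 0, value = 96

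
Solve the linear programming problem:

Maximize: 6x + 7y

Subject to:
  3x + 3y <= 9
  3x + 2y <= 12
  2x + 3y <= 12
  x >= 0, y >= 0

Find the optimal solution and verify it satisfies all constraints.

Feasible vertices: (0, 0), (0, 3), (3, 0)
Objective 6x + 7y at each vertex:
  (0, 0): 0
  (0, 3): 21
  (3, 0): 18
Maximum is 21 at (0, 3).
Verify constraints at (x, y) = (0, 3):
  3*0 + 3*3 = 9 <= 9 (active)
  3*0 + 2*3 = 6 <= 12
  2*0 + 3*3 = 9 <= 12
  x = 0 >= 0, y = 3 >= 0. All constraints satisfied.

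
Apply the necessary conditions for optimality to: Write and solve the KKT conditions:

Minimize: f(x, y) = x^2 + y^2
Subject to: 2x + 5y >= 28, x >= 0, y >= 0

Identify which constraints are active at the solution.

KKT conditions for min x^2 + y^2 s.t. 2x + 5y >= 28, x >= 0, y >= 0:
Stationarity: 2x = mu*2 + mu_x, 2y = mu*5 + mu_y, with mu, mu_x, mu_y >= 0
Complementary slackness: mu*(2x + 5y - 28) = 0, mu_x*x = 0, mu_y*y = 0
(0, 0) is infeasible (2*0 + 5*0 < 28), so if mu = 0 stationarity would force x = mu_x/2 >= 0, y = mu_y/2 >= 0 with mu_x*x = mu_y*y = 0, i.e. x = y = 0: contradiction. Hence mu > 0 and 2x + 5y = 28 is active.
Try x > 0, y > 0 (so mu_x = mu_y = 0): x = 2*mu/2, y = 5*mu/2
Substitute: 2*(2*mu/2) + 5*(5*mu/2) = 28
  mu*29/2 = 28 => mu = 56/29
x* = 56/29 > 0, y* = 140/29 > 0, consistent with mu_x = mu_y = 0.
f is convex and the constraints are linear, so this KKT point is the global minimum.
f* = 784/29
Active constraints: 2x + 5y >= 28 (holds with equality, mu = 56/29 > 0); x >= 0 and y >= 0 are inactive (mu_x = mu_y = 0).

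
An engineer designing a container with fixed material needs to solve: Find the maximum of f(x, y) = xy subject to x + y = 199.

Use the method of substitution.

Substitute y = 199 - x into f(x,y) = xy:
g(x) = x(199 - x) = 199x - x^2
g'(x) = 199 - 2x = 0  =>  x = 199/2
y = 199 - 199/2 = 199/2
Maximum value = (199/2) * (199/2) = 39601/4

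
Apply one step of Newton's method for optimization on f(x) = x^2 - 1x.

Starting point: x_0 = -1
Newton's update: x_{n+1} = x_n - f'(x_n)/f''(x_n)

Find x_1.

f(x) = x^2 - 1x
f'(x) = 2x + (-1), f''(x) = 2
Newton step: x_1 = x_0 - f'(x_0)/f''(x_0)
f'(-1) = -3
x_1 = -1 - -3/2 = 1/2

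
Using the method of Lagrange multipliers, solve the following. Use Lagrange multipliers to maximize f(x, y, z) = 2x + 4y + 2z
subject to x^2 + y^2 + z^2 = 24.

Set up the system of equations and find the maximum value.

Lagrange conditions: 2 = 2*lambda*x, 4 = 2*lambda*y, 2 = 2*lambda*z
So x:2 = y:4 = z:2, i.e. x = 2t, y = 4t, z = 2t
Constraint: t^2*(2^2 + 4^2 + 2^2) = 24
  t^2 * 24 = 24  =>  t = sqrt(1)
Maximum = 2*2t + 4*4t + 2*2t = 24*sqrt(1) = 24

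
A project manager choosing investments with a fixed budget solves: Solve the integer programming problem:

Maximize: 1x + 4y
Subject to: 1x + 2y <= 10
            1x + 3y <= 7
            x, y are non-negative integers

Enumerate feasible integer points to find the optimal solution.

Constraint 1: 1x + 2y <= 10
Constraint 2: 1x + 3y <= 7
Feasible x range (need y >= 0): 0 <= x <= min(10/1, 7/1) => x in {0, ..., 7}.
Enumerate feasible integer points row by row (the coefficient of y is 4 > 0, so for each x the largest feasible y gives the best value):
  x = 0: y <= min((10 - 1*0)/2, (7 - 1*0)/3) => y in {0, ..., 2}; best 1*0 + 4*2 = 8
  x = 1: y <= min((10 - 1*1)/2, (7 - 1*1)/3) => y in {0, ..., 2}; best 1*1 + 4*2 = 9
  x = 2: y <= min((10 - 1*2)/2, (7 - 1*2)/3) => y in {0, ..., 1}; best 1*2 + 4*1 = 6
  x = 3: y <= min((10 - 1*3)/2, (7 - 1*3)/3) => y in {0, ..., 1}; best 1*3 + 4*1 = 7
  x = 4: y <= min((10 - 1*4)/2, (7 - 1*4)/3) => y in {0, ..., 1}; best 1*4 + 4*1 = 8
  x = 5: y <= min((10 - 1*5)/2, (7 - 1*5)/3) => y in {0}; best 1*5 + 4*0 = 5
  x = 6: y <= min((10 - 1*6)/2, (7 - 1*6)/3) => y in {0}; best 1*6 + 4*0 = 6
  x = 7: y <= min((10 - 1*7)/2, (7 - 1*7)/3) => y in {0}; best 1*7 + 4*0 = 7
The maximum 1x + 4y = 9 is achieved at x = 1, y = 2.
Check: 1*1 + 2*2 = 5 <= 10 and 1*1 + 3*2 = 7 <= 7.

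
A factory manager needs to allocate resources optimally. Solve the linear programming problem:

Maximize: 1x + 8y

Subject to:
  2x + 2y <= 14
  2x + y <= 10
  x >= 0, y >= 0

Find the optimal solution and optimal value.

Feasible vertices: (0, 0), (0, 7), (3, 4), (5, 0)
Objective 1x + 8y at each:
  (0, 0): 0
  (0, 7): 56
  (3, 4): 35
  (5, 0): 5
Maximum is 56 at (0, 7).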